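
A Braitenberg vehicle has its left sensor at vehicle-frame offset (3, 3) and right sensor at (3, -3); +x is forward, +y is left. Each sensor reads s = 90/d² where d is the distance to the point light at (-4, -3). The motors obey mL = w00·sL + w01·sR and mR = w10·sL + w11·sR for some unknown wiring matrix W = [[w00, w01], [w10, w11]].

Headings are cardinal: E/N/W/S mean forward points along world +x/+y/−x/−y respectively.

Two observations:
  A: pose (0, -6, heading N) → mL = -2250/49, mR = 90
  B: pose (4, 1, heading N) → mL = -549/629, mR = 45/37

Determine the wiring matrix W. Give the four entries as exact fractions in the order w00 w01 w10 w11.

obs A: pose=(0,-6,N) → sL=90, sR=90/49, mL=-2250/49, mR=90
obs B: pose=(4,1,N) → sL=45/37, sR=9/17, mL=-549/629, mR=45/37
sensor matrix S = [[90, 90/49], [45/37, 9/17]]; det S = 1399680/30821
solve [mL_A; mL_B] = S·[w00; w01] and [mR_A; mR_B] = S·[w10; w11]:
  w00 = -1/2, w01 = -1/2, w10 = 1, w11 = 0

-1/2 -1/2 1 0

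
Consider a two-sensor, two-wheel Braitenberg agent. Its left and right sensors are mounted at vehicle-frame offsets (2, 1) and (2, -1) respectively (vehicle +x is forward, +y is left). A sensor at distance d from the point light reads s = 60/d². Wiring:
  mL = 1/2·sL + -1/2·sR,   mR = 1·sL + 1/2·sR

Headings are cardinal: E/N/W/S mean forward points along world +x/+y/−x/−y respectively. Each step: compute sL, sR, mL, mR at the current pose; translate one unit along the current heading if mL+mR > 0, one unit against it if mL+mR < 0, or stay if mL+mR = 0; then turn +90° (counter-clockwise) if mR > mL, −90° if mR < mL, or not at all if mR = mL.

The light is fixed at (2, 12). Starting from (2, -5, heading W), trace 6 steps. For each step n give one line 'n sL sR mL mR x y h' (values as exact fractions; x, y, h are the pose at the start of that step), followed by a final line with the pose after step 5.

n=0: pose=(2,-5,W); sL=15/82, sR=3/13; mL=-51/2132, mR=159/533; mL+mR=45/164 → advance +1; mR−mL=687/2132 → turn +1·90°
n=1: pose=(1,-5,S); sL=60/361, sR=12/73; mL=24/26353, mR=6546/26353; mL+mR=90/361 → advance +1; mR−mL=6522/26353 → turn +1·90°
n=2: pose=(1,-6,E); sL=6/29, sR=30/181; mL=108/5249, mR=1521/5249; mL+mR=9/29 → advance +1; mR−mL=1413/5249 → turn +1·90°
n=3: pose=(2,-6,N); sL=60/257, sR=60/257; mL=0, mR=90/257; mL+mR=90/257 → advance +1; mR−mL=90/257 → turn +1·90°
n=4: pose=(2,-5,W); sL=15/82, sR=3/13; mL=-51/2132, mR=159/533; mL+mR=45/164 → advance +1; mR−mL=687/2132 → turn +1·90°
n=5: pose=(1,-5,S); sL=60/361, sR=12/73; mL=24/26353, mR=6546/26353; mL+mR=90/361 → advance +1; mR−mL=6522/26353 → turn +1·90°

0 15/82 3/13 -51/2132 159/533 2 -5 W
1 60/361 12/73 24/26353 6546/26353 1 -5 S
2 6/29 30/181 108/5249 1521/5249 1 -6 E
3 60/257 60/257 0 90/257 2 -6 N
4 15/82 3/13 -51/2132 159/533 2 -5 W
5 60/361 12/73 24/26353 6546/26353 1 -5 S
final 1 -6 E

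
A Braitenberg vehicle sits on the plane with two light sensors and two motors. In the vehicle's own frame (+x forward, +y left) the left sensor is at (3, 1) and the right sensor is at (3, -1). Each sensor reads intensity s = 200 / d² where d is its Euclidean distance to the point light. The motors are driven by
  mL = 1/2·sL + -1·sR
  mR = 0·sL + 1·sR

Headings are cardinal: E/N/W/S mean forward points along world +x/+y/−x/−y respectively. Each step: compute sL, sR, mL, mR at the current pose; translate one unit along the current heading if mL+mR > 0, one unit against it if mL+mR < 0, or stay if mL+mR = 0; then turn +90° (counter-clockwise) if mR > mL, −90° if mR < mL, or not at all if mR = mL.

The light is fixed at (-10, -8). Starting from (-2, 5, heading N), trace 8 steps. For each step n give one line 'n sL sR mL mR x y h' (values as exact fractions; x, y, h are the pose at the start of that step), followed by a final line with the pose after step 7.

n=0: pose=(-2,5,N); sL=40/61, sR=200/337; mL=-5460/20557, mR=200/337; mL+mR=20/61 → advance +1; mR−mL=17660/20557 → turn +1·90°
n=1: pose=(-2,6,W); sL=100/97, sR=4/5; mL=-138/485, mR=4/5; mL+mR=50/97 → advance +1; mR−mL=526/485 → turn +1·90°
n=2: pose=(-3,6,S); sL=40/37, sR=200/157; mL=-4260/5809, mR=200/157; mL+mR=20/37 → advance +1; mR−mL=11660/5809 → turn +1·90°
n=3: pose=(-3,5,E); sL=25/37, sR=50/61; mL=-2175/4514, mR=50/61; mL+mR=25/74 → advance +1; mR−mL=5875/4514 → turn +1·90°
n=4: pose=(-2,5,N); sL=40/61, sR=200/337; mL=-5460/20557, mR=200/337; mL+mR=20/61 → advance +1; mR−mL=17660/20557 → turn +1·90°
n=5: pose=(-2,6,W); sL=100/97, sR=4/5; mL=-138/485, mR=4/5; mL+mR=50/97 → advance +1; mR−mL=526/485 → turn +1·90°
n=6: pose=(-3,6,S); sL=40/37, sR=200/157; mL=-4260/5809, mR=200/157; mL+mR=20/37 → advance +1; mR−mL=11660/5809 → turn +1·90°
n=7: pose=(-3,5,E); sL=25/37, sR=50/61; mL=-2175/4514, mR=50/61; mL+mR=25/74 → advance +1; mR−mL=5875/4514 → turn +1·90°

0 40/61 200/337 -5460/20557 200/337 -2 5 N
1 100/97 4/5 -138/485 4/5 -2 6 W
2 40/37 200/157 -4260/5809 200/157 -3 6 S
3 25/37 50/61 -2175/4514 50/61 -3 5 E
4 40/61 200/337 -5460/20557 200/337 -2 5 N
5 100/97 4/5 -138/485 4/5 -2 6 W
6 40/37 200/157 -4260/5809 200/157 -3 6 S
7 25/37 50/61 -2175/4514 50/61 -3 5 E
final -2 5 N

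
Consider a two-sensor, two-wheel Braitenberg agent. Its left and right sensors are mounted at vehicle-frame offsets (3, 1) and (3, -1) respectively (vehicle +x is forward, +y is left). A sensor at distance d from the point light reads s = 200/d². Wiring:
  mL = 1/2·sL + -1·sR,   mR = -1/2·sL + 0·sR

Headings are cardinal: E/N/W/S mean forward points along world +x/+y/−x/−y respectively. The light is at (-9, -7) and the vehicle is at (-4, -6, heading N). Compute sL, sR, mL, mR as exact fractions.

25/4 50/13 -75/104 -25/8

left sensor world pos  = (-5, -3); dL² = 32
right sensor world pos = (-3, -3); dR² = 52
sL = 200/32 = 25/4
sR = 200/52 = 50/13
mL = 1/2·sL + -1·sR = -75/104
mR = -1/2·sL + 0·sR = -25/8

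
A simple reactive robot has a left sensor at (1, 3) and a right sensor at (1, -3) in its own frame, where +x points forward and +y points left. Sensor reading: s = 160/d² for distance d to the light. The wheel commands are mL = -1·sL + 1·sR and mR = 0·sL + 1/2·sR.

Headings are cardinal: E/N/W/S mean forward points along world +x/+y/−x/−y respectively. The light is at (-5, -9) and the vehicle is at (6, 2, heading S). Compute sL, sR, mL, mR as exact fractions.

20/37 40/41 660/1517 20/41

left sensor world pos  = (9, 1); dL² = 296
right sensor world pos = (3, 1); dR² = 164
sL = 160/296 = 20/37
sR = 160/164 = 40/41
mL = -1·sL + 1·sR = 660/1517
mR = 0·sL + 1/2·sR = 20/41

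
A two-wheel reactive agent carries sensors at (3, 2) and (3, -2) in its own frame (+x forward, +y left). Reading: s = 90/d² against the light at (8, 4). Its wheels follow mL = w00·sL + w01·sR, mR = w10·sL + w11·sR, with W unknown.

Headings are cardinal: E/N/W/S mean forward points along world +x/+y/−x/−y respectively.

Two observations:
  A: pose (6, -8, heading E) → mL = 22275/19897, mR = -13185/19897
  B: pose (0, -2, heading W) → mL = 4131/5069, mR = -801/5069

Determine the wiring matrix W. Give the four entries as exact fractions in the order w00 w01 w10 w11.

obs A: pose=(6,-8,E) → sL=90/101, sR=90/197, mL=22275/19897, mR=-13185/19897
obs B: pose=(0,-2,W) → sL=18/37, sR=90/137, mL=4131/5069, mR=-801/5069
sensor matrix S = [[90/101, 90/197], [18/37, 90/137]]; det S = 36624960/100857893
solve [mL_A; mL_B] = S·[w00; w01] and [mR_A; mR_B] = S·[w10; w11]:
  w00 = 1, w01 = 1/2, w10 = -1, w11 = 1/2

1 1/2 -1 1/2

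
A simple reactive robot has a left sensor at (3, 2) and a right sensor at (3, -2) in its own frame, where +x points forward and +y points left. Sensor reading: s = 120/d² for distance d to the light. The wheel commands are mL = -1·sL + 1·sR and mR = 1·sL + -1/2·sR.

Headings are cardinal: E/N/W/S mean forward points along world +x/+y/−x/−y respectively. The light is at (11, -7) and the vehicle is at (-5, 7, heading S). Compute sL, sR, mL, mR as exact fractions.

left sensor world pos  = (-3, 4); dL² = 317
right sensor world pos = (-7, 4); dR² = 445
sL = 120/317 = 120/317
sR = 120/445 = 24/89
mL = -1·sL + 1·sR = -3072/28213
mR = 1·sL + -1/2·sR = 6876/28213

120/317 24/89 -3072/28213 6876/28213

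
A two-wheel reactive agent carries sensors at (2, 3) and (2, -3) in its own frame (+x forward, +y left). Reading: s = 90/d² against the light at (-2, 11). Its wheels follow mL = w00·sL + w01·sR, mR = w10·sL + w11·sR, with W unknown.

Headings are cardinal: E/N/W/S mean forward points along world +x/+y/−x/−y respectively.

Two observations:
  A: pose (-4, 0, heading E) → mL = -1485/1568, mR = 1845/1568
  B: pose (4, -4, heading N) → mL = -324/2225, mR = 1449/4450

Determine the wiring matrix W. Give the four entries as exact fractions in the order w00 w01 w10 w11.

obs A: pose=(-4,0,E) → sL=45/32, sR=45/98, mL=-1485/1568, mR=1845/1568
obs B: pose=(4,-4,N) → sL=45/89, sR=9/25, mL=-324/2225, mR=1449/4450
sensor matrix S = [[45/32, 45/98], [45/89, 9/25]]; det S = 191241/697760
solve [mL_A; mL_B] = S·[w00; w01] and [mR_A; mR_B] = S·[w10; w11]:
  w00 = -1, w01 = 1, w10 = 1, w11 = -1/2

-1 1 1 -1/2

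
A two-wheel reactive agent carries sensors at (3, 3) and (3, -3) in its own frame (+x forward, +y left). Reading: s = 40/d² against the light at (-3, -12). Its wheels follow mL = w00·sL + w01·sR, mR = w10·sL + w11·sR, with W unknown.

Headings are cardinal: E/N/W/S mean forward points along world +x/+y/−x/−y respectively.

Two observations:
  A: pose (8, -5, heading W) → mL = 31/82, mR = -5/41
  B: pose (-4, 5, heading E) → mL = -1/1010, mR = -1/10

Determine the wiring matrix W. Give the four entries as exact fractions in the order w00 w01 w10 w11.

obs A: pose=(8,-5,W) → sL=1/2, sR=10/41, mL=31/82, mR=-5/41
obs B: pose=(-4,5,E) → sL=10/101, sR=1/5, mL=-1/1010, mR=-1/10
sensor matrix S = [[1/2, 10/41], [10/101, 1/5]]; det S = 3141/41410
solve [mL_A; mL_B] = S·[w00; w01] and [mR_A; mR_B] = S·[w10; w11]:
  w00 = 1, w01 = -1/2, w10 = 0, w11 = -1/2

1 -1/2 0 -1/2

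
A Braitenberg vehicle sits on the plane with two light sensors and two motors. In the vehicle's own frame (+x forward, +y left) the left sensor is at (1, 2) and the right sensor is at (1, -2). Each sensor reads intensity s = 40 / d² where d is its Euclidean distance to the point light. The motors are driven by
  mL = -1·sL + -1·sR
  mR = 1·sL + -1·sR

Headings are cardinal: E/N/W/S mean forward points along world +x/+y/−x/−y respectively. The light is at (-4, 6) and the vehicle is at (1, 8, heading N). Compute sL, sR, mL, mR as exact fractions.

20/9 20/29 -760/261 400/261

left sensor world pos  = (-1, 9); dL² = 18
right sensor world pos = (3, 9); dR² = 58
sL = 40/18 = 20/9
sR = 40/58 = 20/29
mL = -1·sL + -1·sR = -760/261
mR = 1·sL + -1·sR = 400/261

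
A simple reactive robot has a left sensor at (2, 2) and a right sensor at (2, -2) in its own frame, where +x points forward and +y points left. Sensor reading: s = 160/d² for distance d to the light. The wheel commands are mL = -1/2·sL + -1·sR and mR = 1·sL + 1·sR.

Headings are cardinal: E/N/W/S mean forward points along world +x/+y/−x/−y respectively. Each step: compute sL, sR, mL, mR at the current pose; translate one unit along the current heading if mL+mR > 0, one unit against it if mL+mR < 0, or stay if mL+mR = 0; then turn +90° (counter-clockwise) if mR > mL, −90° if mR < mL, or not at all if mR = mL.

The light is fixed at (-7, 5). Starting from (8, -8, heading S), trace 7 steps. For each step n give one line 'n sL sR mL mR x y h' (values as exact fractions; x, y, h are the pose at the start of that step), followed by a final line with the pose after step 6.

n=0: pose=(8,-8,S); sL=80/257, sR=80/197; mL=-28440/50629, mR=36320/50629; mL+mR=40/257 → advance +1; mR−mL=64760/50629 → turn +1·90°
n=1: pose=(8,-9,E); sL=160/433, sR=32/109; mL=-22576/47197, mR=31296/47197; mL+mR=80/433 → advance +1; mR−mL=53872/47197 → turn +1·90°
n=2: pose=(9,-9,N); sL=8/17, sR=40/117; mL=-1148/1989, mR=1616/1989; mL+mR=4/17 → advance +1; mR−mL=2764/1989 → turn +1·90°
n=3: pose=(9,-8,W); sL=160/421, sR=160/317; mL=-92720/133457, mR=118080/133457; mL+mR=80/421 → advance +1; mR−mL=210800/133457 → turn +1·90°
n=4: pose=(8,-8,S); sL=80/257, sR=80/197; mL=-28440/50629, mR=36320/50629; mL+mR=40/257 → advance +1; mR−mL=64760/50629 → turn +1·90°
n=5: pose=(8,-9,E); sL=160/433, sR=32/109; mL=-22576/47197, mR=31296/47197; mL+mR=80/433 → advance +1; mR−mL=53872/47197 → turn +1·90°
n=6: pose=(9,-9,N); sL=8/17, sR=40/117; mL=-1148/1989, mR=1616/1989; mL+mR=4/17 → advance +1; mR−mL=2764/1989 → turn +1·90°

0 80/257 80/197 -28440/50629 36320/50629 8 -8 S
1 160/433 32/109 -22576/47197 31296/47197 8 -9 E
2 8/17 40/117 -1148/1989 1616/1989 9 -9 N
3 160/421 160/317 -92720/133457 118080/133457 9 -8 W
4 80/257 80/197 -28440/50629 36320/50629 8 -8 S
5 160/433 32/109 -22576/47197 31296/47197 8 -9 E
6 8/17 40/117 -1148/1989 1616/1989 9 -9 N
final 9 -8 W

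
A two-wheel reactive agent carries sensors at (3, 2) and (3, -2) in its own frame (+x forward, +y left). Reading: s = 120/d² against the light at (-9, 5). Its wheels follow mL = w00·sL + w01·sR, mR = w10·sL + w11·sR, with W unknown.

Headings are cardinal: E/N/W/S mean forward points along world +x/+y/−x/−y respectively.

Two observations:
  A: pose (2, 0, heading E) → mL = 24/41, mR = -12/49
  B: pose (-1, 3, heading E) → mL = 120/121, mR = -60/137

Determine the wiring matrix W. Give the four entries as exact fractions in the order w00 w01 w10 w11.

obs A: pose=(2,0,E) → sL=24/41, sR=24/49, mL=24/41, mR=-12/49
obs B: pose=(-1,3,E) → sL=120/121, sR=120/137, mL=120/121, mR=-60/137
sensor matrix S = [[24/41, 24/49], [120/121, 120/137]]; det S = 898560/33303193
solve [mL_A; mL_B] = S·[w00; w01] and [mR_A; mR_B] = S·[w10; w11]:
  w00 = 1, w01 = 0, w10 = 0, w11 = -1/2

1 0 0 -1/2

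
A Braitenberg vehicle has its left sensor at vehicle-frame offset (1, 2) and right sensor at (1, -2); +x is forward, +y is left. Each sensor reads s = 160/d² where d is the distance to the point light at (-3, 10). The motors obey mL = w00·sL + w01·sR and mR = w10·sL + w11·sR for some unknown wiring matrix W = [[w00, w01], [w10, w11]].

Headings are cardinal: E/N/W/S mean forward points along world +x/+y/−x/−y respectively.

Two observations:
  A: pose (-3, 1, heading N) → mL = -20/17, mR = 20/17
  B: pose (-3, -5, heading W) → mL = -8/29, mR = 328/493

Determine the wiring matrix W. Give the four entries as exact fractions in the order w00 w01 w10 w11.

-1/2 0 -1/2 1

obs A: pose=(-3,1,N) → sL=40/17, sR=40/17, mL=-20/17, mR=20/17
obs B: pose=(-3,-5,W) → sL=16/29, sR=16/17, mL=-8/29, mR=328/493
sensor matrix S = [[40/17, 40/17], [16/29, 16/17]]; det S = 7680/8381
solve [mL_A; mL_B] = S·[w00; w01] and [mR_A; mR_B] = S·[w10; w11]:
  w00 = -1/2, w01 = 0, w10 = -1/2, w11 = 1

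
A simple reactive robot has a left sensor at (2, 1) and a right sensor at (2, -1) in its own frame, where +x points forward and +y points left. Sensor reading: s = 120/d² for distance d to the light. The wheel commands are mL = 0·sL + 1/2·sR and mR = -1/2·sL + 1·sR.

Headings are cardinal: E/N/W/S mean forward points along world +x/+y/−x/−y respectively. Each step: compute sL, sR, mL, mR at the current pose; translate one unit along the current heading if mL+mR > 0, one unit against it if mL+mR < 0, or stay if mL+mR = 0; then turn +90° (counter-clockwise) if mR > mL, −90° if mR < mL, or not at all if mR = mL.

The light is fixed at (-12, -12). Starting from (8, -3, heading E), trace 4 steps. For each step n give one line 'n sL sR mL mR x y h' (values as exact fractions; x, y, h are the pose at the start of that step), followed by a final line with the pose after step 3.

n=0: pose=(8,-3,E); sL=15/73, sR=30/137; mL=15/137, mR=2325/20002; mL+mR=4515/20002 → advance +1; mR−mL=135/20002 → turn +1·90°
n=1: pose=(9,-3,N); sL=120/521, sR=24/121; mL=12/121, mR=5244/63041; mL+mR=11496/63041 → advance +1; mR−mL=-1008/63041 → turn -1·90°
n=2: pose=(9,-2,E); sL=12/65, sR=12/61; mL=6/61, mR=414/3965; mL+mR=804/3965 → advance +1; mR−mL=24/3965 → turn +1·90°
n=3: pose=(10,-2,N); sL=8/39, sR=120/673; mL=60/673, mR=1988/26247; mL+mR=4328/26247 → advance +1; mR−mL=-352/26247 → turn -1·90°

0 15/73 30/137 15/137 2325/20002 8 -3 E
1 120/521 24/121 12/121 5244/63041 9 -3 N
2 12/65 12/61 6/61 414/3965 9 -2 E
3 8/39 120/673 60/673 1988/26247 10 -2 N
final 10 -1 E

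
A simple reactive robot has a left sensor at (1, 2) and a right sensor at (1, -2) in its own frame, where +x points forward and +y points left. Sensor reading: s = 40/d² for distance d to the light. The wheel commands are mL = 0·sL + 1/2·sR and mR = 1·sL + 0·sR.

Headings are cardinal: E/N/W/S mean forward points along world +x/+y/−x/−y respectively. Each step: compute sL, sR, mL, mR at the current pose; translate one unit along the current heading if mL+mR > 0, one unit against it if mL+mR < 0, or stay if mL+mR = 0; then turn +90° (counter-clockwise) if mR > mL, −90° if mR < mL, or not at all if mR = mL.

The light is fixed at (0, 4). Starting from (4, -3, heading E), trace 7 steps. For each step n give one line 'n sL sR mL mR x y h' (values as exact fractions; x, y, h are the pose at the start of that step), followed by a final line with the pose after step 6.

0 4/5 20/53 10/53 4/5 4 -3 E
1 8/9 8/17 4/17 8/9 5 -3 N
2 1/2 5/4 5/8 1/2 5 -2 W
3 40/29 40/61 20/61 40/29 4 -2 N
4 20/29 20/9 10/9 20/29 4 -1 W
5 40/17 40/41 20/41 40/17 3 -1 N
6 1 5 5/2 1 3 0 W
final 2 0 N

n=0: pose=(4,-3,E); sL=4/5, sR=20/53; mL=10/53, mR=4/5; mL+mR=262/265 → advance +1; mR−mL=162/265 → turn +1·90°
n=1: pose=(5,-3,N); sL=8/9, sR=8/17; mL=4/17, mR=8/9; mL+mR=172/153 → advance +1; mR−mL=100/153 → turn +1·90°
n=2: pose=(5,-2,W); sL=1/2, sR=5/4; mL=5/8, mR=1/2; mL+mR=9/8 → advance +1; mR−mL=-1/8 → turn -1·90°
n=3: pose=(4,-2,N); sL=40/29, sR=40/61; mL=20/61, mR=40/29; mL+mR=3020/1769 → advance +1; mR−mL=1860/1769 → turn +1·90°
n=4: pose=(4,-1,W); sL=20/29, sR=20/9; mL=10/9, mR=20/29; mL+mR=470/261 → advance +1; mR−mL=-110/261 → turn -1·90°
n=5: pose=(3,-1,N); sL=40/17, sR=40/41; mL=20/41, mR=40/17; mL+mR=1980/697 → advance +1; mR−mL=1300/697 → turn +1·90°
n=6: pose=(3,0,W); sL=1, sR=5; mL=5/2, mR=1; mL+mR=7/2 → advance +1; mR−mL=-3/2 → turn -1·90°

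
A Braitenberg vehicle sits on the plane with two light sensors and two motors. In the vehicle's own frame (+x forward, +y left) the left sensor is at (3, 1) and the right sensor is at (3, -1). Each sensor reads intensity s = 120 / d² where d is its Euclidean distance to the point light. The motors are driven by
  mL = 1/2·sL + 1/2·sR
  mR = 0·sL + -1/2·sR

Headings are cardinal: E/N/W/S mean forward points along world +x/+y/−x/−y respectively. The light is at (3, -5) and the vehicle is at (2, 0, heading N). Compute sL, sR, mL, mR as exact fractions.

left sensor world pos  = (1, 3); dL² = 68
right sensor world pos = (3, 3); dR² = 64
sL = 120/68 = 30/17
sR = 120/64 = 15/8
mL = 1/2·sL + 1/2·sR = 495/272
mR = 0·sL + -1/2·sR = -15/16

30/17 15/8 495/272 -15/16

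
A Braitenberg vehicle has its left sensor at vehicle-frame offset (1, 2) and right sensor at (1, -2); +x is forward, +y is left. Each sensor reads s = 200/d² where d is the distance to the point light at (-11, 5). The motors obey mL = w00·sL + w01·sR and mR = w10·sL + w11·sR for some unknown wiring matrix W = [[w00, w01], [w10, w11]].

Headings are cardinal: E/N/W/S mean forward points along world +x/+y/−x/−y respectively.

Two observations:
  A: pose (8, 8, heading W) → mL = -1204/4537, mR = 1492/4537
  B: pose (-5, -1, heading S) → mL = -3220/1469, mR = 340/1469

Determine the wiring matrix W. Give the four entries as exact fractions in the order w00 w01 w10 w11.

1/2 -1 1 -1/2

obs A: pose=(8,8,W) → sL=8/13, sR=200/349, mL=-1204/4537, mR=1492/4537
obs B: pose=(-5,-1,S) → sL=200/113, sR=40/13, mL=-3220/1469, mR=340/1469
sensor matrix S = [[8/13, 200/349], [200/113, 40/13]]; det S = 5859840/6664853
solve [mL_A; mL_B] = S·[w00; w01] and [mR_A; mR_B] = S·[w10; w11]:
  w00 = 1/2, w01 = -1, w10 = 1, w11 = -1/2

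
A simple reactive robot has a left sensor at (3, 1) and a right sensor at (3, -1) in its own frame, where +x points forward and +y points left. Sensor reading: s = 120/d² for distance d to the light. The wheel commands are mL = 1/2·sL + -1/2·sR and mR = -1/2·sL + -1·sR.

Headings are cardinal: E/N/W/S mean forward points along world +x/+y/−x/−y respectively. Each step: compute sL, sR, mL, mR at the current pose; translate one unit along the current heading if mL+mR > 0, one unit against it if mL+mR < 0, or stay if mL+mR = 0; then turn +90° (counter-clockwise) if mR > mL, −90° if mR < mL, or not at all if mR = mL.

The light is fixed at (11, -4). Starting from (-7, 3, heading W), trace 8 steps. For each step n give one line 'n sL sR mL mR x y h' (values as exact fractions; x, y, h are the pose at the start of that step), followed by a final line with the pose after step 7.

0 40/159 24/101 112/16059 -5836/16059 -7 3 W
1 15/53 30/89 -255/9434 -4515/9434 -6 3 N
2 24/49 120/221 -288/10829 -8532/10829 -6 2 E
3 60/149 12/37 216/5513 -2898/5513 -7 2 S
4 40/159 24/101 112/16059 -5836/16059 -7 3 W
5 15/53 30/89 -255/9434 -4515/9434 -6 3 N
6 24/49 120/221 -288/10829 -8532/10829 -6 2 E
7 60/149 12/37 216/5513 -2898/5513 -7 2 S
final -7 3 W

n=0: pose=(-7,3,W); sL=40/159, sR=24/101; mL=112/16059, mR=-5836/16059; mL+mR=-36/101 → advance -1; mR−mL=-5948/16059 → turn -1·90°
n=1: pose=(-6,3,N); sL=15/53, sR=30/89; mL=-255/9434, mR=-4515/9434; mL+mR=-45/89 → advance -1; mR−mL=-2130/4717 → turn -1·90°
n=2: pose=(-6,2,E); sL=24/49, sR=120/221; mL=-288/10829, mR=-8532/10829; mL+mR=-180/221 → advance -1; mR−mL=-8244/10829 → turn -1·90°
n=3: pose=(-7,2,S); sL=60/149, sR=12/37; mL=216/5513, mR=-2898/5513; mL+mR=-18/37 → advance -1; mR−mL=-3114/5513 → turn -1·90°
n=4: pose=(-7,3,W); sL=40/159, sR=24/101; mL=112/16059, mR=-5836/16059; mL+mR=-36/101 → advance -1; mR−mL=-5948/16059 → turn -1·90°
n=5: pose=(-6,3,N); sL=15/53, sR=30/89; mL=-255/9434, mR=-4515/9434; mL+mR=-45/89 → advance -1; mR−mL=-2130/4717 → turn -1·90°
n=6: pose=(-6,2,E); sL=24/49, sR=120/221; mL=-288/10829, mR=-8532/10829; mL+mR=-180/221 → advance -1; mR−mL=-8244/10829 → turn -1·90°
n=7: pose=(-7,2,S); sL=60/149, sR=12/37; mL=216/5513, mR=-2898/5513; mL+mR=-18/37 → advance -1; mR−mL=-3114/5513 → turn -1·90°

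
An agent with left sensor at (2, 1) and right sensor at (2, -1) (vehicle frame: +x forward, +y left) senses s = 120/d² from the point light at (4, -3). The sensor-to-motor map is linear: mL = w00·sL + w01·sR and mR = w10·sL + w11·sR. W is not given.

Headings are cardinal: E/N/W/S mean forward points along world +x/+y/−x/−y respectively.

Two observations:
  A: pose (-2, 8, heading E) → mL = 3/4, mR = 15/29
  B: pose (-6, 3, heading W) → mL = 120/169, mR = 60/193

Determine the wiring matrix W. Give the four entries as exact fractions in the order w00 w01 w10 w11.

obs A: pose=(-2,8,E) → sL=3/4, sR=30/29, mL=3/4, mR=15/29
obs B: pose=(-6,3,W) → sL=120/169, sR=120/193, mL=120/169, mR=60/193
sensor matrix S = [[3/4, 30/29], [120/169, 120/193]]; det S = -253710/945893
solve [mL_A; mL_B] = S·[w00; w01] and [mR_A; mR_B] = S·[w10; w11]:
  w00 = 1, w01 = 0, w10 = 0, w11 = 1/2

1 0 0 1/2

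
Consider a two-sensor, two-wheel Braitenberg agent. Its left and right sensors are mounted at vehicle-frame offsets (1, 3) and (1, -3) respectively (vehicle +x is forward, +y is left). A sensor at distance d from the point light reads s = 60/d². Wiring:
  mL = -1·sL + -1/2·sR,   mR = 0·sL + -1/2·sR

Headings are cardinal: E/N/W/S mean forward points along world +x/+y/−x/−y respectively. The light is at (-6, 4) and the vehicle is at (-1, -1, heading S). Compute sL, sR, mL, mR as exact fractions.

3/5 3/2 -27/20 -3/4

left sensor world pos  = (2, -2); dL² = 100
right sensor world pos = (-4, -2); dR² = 40
sL = 60/100 = 3/5
sR = 60/40 = 3/2
mL = -1·sL + -1/2·sR = -27/20
mR = 0·sL + -1/2·sR = -3/4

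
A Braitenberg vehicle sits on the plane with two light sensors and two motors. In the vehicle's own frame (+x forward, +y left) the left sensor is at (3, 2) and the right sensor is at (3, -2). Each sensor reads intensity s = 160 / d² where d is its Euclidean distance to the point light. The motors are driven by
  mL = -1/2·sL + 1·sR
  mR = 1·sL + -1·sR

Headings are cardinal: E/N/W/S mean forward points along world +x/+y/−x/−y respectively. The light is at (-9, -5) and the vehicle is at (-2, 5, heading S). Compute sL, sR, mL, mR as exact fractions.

16/13 80/37 744/481 -448/481

left sensor world pos  = (0, 2); dL² = 130
right sensor world pos = (-4, 2); dR² = 74
sL = 160/130 = 16/13
sR = 160/74 = 80/37
mL = -1/2·sL + 1·sR = 744/481
mR = 1·sL + -1·sR = -448/481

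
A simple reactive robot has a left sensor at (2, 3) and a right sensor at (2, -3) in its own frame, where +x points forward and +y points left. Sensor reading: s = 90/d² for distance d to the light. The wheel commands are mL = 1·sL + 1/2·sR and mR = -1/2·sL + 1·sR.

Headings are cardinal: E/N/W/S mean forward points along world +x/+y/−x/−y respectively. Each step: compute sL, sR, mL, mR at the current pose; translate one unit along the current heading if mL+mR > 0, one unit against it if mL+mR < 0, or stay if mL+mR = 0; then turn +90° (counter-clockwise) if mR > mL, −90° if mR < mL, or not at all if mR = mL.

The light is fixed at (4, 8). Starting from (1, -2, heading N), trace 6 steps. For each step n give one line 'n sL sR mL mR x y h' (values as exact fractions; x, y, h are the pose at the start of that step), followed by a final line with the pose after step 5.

0 9/10 45/32 513/320 153/160 1 -2 N
1 90/37 18/29 2943/1073 -639/1073 1 -1 E
2 45/61 45/73 9315/8906 2205/8906 2 -1 S
3 18/37 18/13 567/481 549/481 2 -2 W
4 9/10 45/32 513/320 153/160 1 -2 N
5 90/37 18/29 2943/1073 -639/1073 1 -1 E
final 2 -1 S

n=0: pose=(1,-2,N); sL=9/10, sR=45/32; mL=513/320, mR=153/160; mL+mR=819/320 → advance +1; mR−mL=-207/320 → turn -1·90°
n=1: pose=(1,-1,E); sL=90/37, sR=18/29; mL=2943/1073, mR=-639/1073; mL+mR=2304/1073 → advance +1; mR−mL=-3582/1073 → turn -1·90°
n=2: pose=(2,-1,S); sL=45/61, sR=45/73; mL=9315/8906, mR=2205/8906; mL+mR=5760/4453 → advance +1; mR−mL=-3555/4453 → turn -1·90°
n=3: pose=(2,-2,W); sL=18/37, sR=18/13; mL=567/481, mR=549/481; mL+mR=1116/481 → advance +1; mR−mL=-18/481 → turn -1·90°
n=4: pose=(1,-2,N); sL=9/10, sR=45/32; mL=513/320, mR=153/160; mL+mR=819/320 → advance +1; mR−mL=-207/320 → turn -1·90°
n=5: pose=(1,-1,E); sL=90/37, sR=18/29; mL=2943/1073, mR=-639/1073; mL+mR=2304/1073 → advance +1; mR−mL=-3582/1073 → turn -1·90°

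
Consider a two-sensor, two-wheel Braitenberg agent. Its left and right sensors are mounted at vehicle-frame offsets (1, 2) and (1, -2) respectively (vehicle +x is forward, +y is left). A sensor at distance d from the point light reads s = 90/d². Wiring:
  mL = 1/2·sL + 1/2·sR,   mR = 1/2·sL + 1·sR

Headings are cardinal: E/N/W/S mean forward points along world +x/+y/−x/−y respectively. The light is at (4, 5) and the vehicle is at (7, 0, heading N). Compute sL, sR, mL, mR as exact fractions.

90/17 90/41 2610/697 3375/697

left sensor world pos  = (5, 1); dL² = 17
right sensor world pos = (9, 1); dR² = 41
sL = 90/17 = 90/17
sR = 90/41 = 90/41
mL = 1/2·sL + 1/2·sR = 2610/697
mR = 1/2·sL + 1·sR = 3375/697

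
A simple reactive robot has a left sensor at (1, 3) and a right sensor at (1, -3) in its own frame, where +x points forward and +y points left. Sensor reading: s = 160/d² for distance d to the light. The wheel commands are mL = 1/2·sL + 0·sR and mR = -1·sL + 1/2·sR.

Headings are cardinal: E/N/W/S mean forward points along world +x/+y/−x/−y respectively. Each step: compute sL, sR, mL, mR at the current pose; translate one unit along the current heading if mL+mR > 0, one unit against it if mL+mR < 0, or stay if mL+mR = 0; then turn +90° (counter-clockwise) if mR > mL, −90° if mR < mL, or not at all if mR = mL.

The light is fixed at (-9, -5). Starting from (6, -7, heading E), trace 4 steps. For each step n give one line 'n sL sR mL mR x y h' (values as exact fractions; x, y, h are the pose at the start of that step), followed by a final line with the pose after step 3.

0 160/257 160/281 80/257 -24400/72217 6 -7 E
1 80/149 16/13 40/149 152/1937 5 -7 S
2 32/41 160/169 16/41 -2128/6929 5 -8 W
3 20/13 8/13 10/13 -16/13 4 -8 N
final 4 -9 E

n=0: pose=(6,-7,E); sL=160/257, sR=160/281; mL=80/257, mR=-24400/72217; mL+mR=-1920/72217 → advance -1; mR−mL=-46880/72217 → turn -1·90°
n=1: pose=(5,-7,S); sL=80/149, sR=16/13; mL=40/149, mR=152/1937; mL+mR=672/1937 → advance +1; mR−mL=-368/1937 → turn -1·90°
n=2: pose=(5,-8,W); sL=32/41, sR=160/169; mL=16/41, mR=-2128/6929; mL+mR=576/6929 → advance +1; mR−mL=-4832/6929 → turn -1·90°
n=3: pose=(4,-8,N); sL=20/13, sR=8/13; mL=10/13, mR=-16/13; mL+mR=-6/13 → advance -1; mR−mL=-2 → turn -1·90°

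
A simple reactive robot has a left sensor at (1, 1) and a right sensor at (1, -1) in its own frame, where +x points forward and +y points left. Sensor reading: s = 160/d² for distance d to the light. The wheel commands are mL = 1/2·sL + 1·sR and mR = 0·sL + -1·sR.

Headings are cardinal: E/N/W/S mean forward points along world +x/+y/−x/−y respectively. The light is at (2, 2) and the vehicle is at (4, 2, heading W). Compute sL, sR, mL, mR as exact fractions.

80 80 120 -80

left sensor world pos  = (3, 1); dL² = 2
right sensor world pos = (3, 3); dR² = 2
sL = 160/2 = 80
sR = 160/2 = 80
mL = 1/2·sL + 1·sR = 120
mR = 0·sL + -1·sR = -80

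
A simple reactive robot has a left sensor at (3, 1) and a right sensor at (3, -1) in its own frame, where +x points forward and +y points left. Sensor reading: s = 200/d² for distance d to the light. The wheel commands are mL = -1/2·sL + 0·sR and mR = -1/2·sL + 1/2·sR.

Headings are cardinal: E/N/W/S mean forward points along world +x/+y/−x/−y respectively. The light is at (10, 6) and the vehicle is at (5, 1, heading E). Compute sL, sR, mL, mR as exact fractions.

left sensor world pos  = (8, 2); dL² = 20
right sensor world pos = (8, 0); dR² = 40
sL = 200/20 = 10
sR = 200/40 = 5
mL = -1/2·sL + 0·sR = -5
mR = -1/2·sL + 1/2·sR = -5/2

10 5 -5 -5/2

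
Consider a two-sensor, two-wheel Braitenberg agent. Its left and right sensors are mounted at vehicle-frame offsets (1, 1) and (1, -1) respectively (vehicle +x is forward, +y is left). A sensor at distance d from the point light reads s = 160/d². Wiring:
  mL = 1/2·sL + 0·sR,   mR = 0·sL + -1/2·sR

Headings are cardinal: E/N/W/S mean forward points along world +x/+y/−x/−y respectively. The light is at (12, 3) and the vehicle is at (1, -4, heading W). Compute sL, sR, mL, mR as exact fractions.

left sensor world pos  = (0, -5); dL² = 208
right sensor world pos = (0, -3); dR² = 180
sL = 160/208 = 10/13
sR = 160/180 = 8/9
mL = 1/2·sL + 0·sR = 5/13
mR = 0·sL + -1/2·sR = -4/9

10/13 8/9 5/13 -4/9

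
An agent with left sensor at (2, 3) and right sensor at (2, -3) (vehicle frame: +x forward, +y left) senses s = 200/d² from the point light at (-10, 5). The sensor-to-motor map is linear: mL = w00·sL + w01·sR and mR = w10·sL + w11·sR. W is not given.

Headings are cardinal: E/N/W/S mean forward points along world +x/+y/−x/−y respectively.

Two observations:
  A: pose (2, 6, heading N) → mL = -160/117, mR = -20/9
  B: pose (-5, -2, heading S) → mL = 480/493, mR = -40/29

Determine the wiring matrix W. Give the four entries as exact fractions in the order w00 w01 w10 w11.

obs A: pose=(2,6,N) → sL=20/9, sR=100/117, mL=-160/117, mR=-20/9
obs B: pose=(-5,-2,S) → sL=40/29, sR=40/17, mL=480/493, mR=-40/29
sensor matrix S = [[20/9, 100/117], [40/29, 40/17]]; det S = 233600/57681
solve [mL_A; mL_B] = S·[w00; w01] and [mR_A; mR_B] = S·[w10; w11]:
  w00 = -1, w01 = 1, w10 = -1, w11 = 0

-1 1 -1 0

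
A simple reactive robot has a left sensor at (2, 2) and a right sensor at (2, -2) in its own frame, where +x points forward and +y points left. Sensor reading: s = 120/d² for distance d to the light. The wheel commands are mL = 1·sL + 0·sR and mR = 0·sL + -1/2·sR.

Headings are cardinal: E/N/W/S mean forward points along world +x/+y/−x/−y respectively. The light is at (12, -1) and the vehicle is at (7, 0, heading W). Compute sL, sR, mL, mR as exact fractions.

12/5 60/29 12/5 -30/29

left sensor world pos  = (5, -2); dL² = 50
right sensor world pos = (5, 2); dR² = 58
sL = 120/50 = 12/5
sR = 120/58 = 60/29
mL = 1·sL + 0·sR = 12/5
mR = 0·sL + -1/2·sR = -30/29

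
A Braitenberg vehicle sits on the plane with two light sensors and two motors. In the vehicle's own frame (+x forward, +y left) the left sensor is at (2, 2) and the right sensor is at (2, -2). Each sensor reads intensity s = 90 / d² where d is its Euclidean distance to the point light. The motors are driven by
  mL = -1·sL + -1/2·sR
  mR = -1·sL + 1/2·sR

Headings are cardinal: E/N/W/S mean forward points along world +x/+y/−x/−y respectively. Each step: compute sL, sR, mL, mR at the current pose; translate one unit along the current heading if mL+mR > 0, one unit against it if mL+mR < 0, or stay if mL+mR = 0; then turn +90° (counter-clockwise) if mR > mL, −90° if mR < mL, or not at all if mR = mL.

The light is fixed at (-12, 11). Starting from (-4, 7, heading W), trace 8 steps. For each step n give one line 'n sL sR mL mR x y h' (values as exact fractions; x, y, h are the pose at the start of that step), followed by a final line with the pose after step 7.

0 5/4 9/4 -19/8 -1/8 -4 7 W
1 90/157 18/17 -2943/2669 -117/2669 -3 7 S
2 45/61 45/73 -9315/8906 -3825/8906 -3 8 E
3 90/37 90/101 -10755/3737 -7425/3737 -4 8 N
4 5/4 9/4 -19/8 -1/8 -4 7 W
5 90/157 18/17 -2943/2669 -117/2669 -3 7 S
6 45/61 45/73 -9315/8906 -3825/8906 -3 8 E
7 90/37 90/101 -10755/3737 -7425/3737 -4 8 N
final -4 7 W

n=0: pose=(-4,7,W); sL=5/4, sR=9/4; mL=-19/8, mR=-1/8; mL+mR=-5/2 → advance -1; mR−mL=9/4 → turn +1·90°
n=1: pose=(-3,7,S); sL=90/157, sR=18/17; mL=-2943/2669, mR=-117/2669; mL+mR=-180/157 → advance -1; mR−mL=18/17 → turn +1·90°
n=2: pose=(-3,8,E); sL=45/61, sR=45/73; mL=-9315/8906, mR=-3825/8906; mL+mR=-90/61 → advance -1; mR−mL=45/73 → turn +1·90°
n=3: pose=(-4,8,N); sL=90/37, sR=90/101; mL=-10755/3737, mR=-7425/3737; mL+mR=-180/37 → advance -1; mR−mL=90/101 → turn +1·90°
n=4: pose=(-4,7,W); sL=5/4, sR=9/4; mL=-19/8, mR=-1/8; mL+mR=-5/2 → advance -1; mR−mL=9/4 → turn +1·90°
n=5: pose=(-3,7,S); sL=90/157, sR=18/17; mL=-2943/2669, mR=-117/2669; mL+mR=-180/157 → advance -1; mR−mL=18/17 → turn +1·90°
n=6: pose=(-3,8,E); sL=45/61, sR=45/73; mL=-9315/8906, mR=-3825/8906; mL+mR=-90/61 → advance -1; mR−mL=45/73 → turn +1·90°
n=7: pose=(-4,8,N); sL=90/37, sR=90/101; mL=-10755/3737, mR=-7425/3737; mL+mR=-180/37 → advance -1; mR−mL=90/101 → turn +1·90°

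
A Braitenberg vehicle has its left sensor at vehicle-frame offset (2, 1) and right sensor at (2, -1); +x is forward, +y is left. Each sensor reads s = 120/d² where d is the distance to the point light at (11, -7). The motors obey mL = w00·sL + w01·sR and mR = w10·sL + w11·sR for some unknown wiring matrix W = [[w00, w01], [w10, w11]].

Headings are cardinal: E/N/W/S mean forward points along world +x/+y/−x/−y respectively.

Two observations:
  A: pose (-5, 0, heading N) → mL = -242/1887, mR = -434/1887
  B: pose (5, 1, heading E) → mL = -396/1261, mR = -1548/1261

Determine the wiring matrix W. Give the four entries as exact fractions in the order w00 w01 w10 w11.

obs A: pose=(-5,0,N) → sL=12/37, sR=20/51, mL=-242/1887, mR=-434/1887
obs B: pose=(5,1,E) → sL=120/97, sR=24/13, mL=-396/1261, mR=-1548/1261
sensor matrix S = [[12/37, 20/51], [120/97, 24/13]]; det S = 90112/793169
solve [mL_A; mL_B] = S·[w00; w01] and [mR_A; mR_B] = S·[w10; w11]:
  w00 = -1, w01 = 1/2, w10 = 1/2, w11 = -1

-1 1/2 1/2 -1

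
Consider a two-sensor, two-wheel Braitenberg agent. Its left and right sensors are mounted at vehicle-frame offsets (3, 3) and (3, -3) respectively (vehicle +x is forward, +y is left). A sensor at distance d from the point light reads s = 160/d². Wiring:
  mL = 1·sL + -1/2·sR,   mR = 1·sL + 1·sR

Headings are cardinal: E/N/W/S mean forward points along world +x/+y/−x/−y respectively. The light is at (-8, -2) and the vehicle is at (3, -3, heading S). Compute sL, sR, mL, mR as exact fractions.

40/53 2 -13/53 146/53

left sensor world pos  = (6, -6); dL² = 212
right sensor world pos = (0, -6); dR² = 80
sL = 160/212 = 40/53
sR = 160/80 = 2
mL = 1·sL + -1/2·sR = -13/53
mR = 1·sL + 1·sR = 146/53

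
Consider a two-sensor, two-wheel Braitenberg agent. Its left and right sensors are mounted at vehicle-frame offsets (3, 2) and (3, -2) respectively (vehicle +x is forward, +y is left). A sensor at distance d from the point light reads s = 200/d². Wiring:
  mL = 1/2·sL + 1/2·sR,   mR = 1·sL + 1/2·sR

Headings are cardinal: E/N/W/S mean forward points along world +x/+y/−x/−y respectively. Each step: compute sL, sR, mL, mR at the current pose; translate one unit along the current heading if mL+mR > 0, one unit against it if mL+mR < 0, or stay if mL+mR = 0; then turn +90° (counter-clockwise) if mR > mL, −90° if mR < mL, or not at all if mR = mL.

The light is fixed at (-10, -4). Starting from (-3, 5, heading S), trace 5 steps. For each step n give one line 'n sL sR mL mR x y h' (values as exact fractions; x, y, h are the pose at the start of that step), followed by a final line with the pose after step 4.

n=0: pose=(-3,5,S); sL=200/117, sR=200/61; mL=17800/7137, mR=23900/7137; mL+mR=13900/2379 → advance +1; mR−mL=100/117 → turn +1·90°
n=1: pose=(-3,4,E); sL=1, sR=25/17; mL=21/17, mR=59/34; mL+mR=101/34 → advance +1; mR−mL=1/2 → turn +1·90°
n=2: pose=(-2,4,N); sL=200/157, sR=200/221; mL=37800/34697, mR=59900/34697; mL+mR=97700/34697 → advance +1; mR−mL=100/157 → turn +1·90°
n=3: pose=(-2,5,W); sL=100/37, sR=100/73; mL=5500/2701, mR=9150/2701; mL+mR=14650/2701 → advance +1; mR−mL=50/37 → turn +1·90°
n=4: pose=(-3,5,S); sL=200/117, sR=200/61; mL=17800/7137, mR=23900/7137; mL+mR=13900/2379 → advance +1; mR−mL=100/117 → turn +1·90°

0 200/117 200/61 17800/7137 23900/7137 -3 5 S
1 1 25/17 21/17 59/34 -3 4 E
2 200/157 200/221 37800/34697 59900/34697 -2 4 N
3 100/37 100/73 5500/2701 9150/2701 -2 5 W
4 200/117 200/61 17800/7137 23900/7137 -3 5 S
final -3 4 E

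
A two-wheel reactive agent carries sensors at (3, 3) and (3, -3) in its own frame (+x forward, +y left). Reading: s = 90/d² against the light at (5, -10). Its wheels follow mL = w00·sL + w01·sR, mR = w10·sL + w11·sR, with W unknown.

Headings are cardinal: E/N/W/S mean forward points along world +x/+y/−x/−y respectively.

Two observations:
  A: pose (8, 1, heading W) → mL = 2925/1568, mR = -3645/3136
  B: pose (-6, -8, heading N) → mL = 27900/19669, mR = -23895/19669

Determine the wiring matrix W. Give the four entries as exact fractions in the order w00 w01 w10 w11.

1 1 -1/2 -1

obs A: pose=(8,1,W) → sL=45/32, sR=45/98, mL=2925/1568, mR=-3645/3136
obs B: pose=(-6,-8,N) → sL=90/221, sR=90/89, mL=27900/19669, mR=-23895/19669
sensor matrix S = [[45/32, 45/98], [90/221, 90/89]]; det S = 19045125/15420496
solve [mL_A; mL_B] = S·[w00; w01] and [mR_A; mR_B] = S·[w10; w11]:
  w00 = 1, w01 = 1, w10 = -1/2, w11 = -1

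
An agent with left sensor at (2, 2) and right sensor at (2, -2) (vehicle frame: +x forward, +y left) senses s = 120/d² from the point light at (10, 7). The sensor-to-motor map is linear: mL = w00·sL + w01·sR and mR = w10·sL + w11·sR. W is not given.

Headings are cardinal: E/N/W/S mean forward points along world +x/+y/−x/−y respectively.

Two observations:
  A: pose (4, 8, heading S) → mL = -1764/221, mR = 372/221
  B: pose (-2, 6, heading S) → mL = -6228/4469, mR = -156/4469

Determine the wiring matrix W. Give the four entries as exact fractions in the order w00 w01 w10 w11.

obs A: pose=(4,8,S) → sL=120/17, sR=24/13, mL=-1764/221, mR=372/221
obs B: pose=(-2,6,S) → sL=120/109, sR=24/41, mL=-6228/4469, mR=-156/4469
sensor matrix S = [[120/17, 24/13], [120/109, 24/41]]; det S = 2073600/987649
solve [mL_A; mL_B] = S·[w00; w01] and [mR_A; mR_B] = S·[w10; w11]:
  w00 = -1, w01 = -1/2, w10 = 1/2, w11 = -1

-1 -1/2 1/2 -1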